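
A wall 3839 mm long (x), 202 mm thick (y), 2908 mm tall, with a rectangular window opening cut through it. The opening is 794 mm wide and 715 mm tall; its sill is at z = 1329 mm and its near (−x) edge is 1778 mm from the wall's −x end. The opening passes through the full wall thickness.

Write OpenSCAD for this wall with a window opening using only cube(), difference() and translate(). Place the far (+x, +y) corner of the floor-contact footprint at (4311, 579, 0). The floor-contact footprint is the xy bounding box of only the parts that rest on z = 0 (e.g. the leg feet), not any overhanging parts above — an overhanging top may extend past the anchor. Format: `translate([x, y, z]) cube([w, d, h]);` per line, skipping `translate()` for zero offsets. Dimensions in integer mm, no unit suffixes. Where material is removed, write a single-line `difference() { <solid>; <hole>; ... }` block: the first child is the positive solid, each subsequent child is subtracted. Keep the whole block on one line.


difference() { translate([472, 377, 0]) cube([3839, 202, 2908]); translate([2250, 377, 1329]) cube([794, 202, 715]); }


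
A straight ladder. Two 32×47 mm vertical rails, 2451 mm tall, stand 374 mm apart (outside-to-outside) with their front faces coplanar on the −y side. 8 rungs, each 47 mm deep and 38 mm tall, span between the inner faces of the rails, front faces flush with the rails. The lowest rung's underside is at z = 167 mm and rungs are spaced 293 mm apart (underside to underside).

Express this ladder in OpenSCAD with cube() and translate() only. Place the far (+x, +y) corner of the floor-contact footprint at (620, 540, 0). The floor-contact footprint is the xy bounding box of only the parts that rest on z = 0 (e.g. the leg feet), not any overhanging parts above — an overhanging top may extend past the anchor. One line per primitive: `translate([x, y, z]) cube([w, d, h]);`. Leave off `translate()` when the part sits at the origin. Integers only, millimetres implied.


translate([246, 493, 0]) cube([32, 47, 2451]);
translate([588, 493, 0]) cube([32, 47, 2451]);
translate([278, 493, 167]) cube([310, 47, 38]);
translate([278, 493, 460]) cube([310, 47, 38]);
translate([278, 493, 753]) cube([310, 47, 38]);
translate([278, 493, 1046]) cube([310, 47, 38]);
translate([278, 493, 1339]) cube([310, 47, 38]);
translate([278, 493, 1632]) cube([310, 47, 38]);
translate([278, 493, 1925]) cube([310, 47, 38]);
translate([278, 493, 2218]) cube([310, 47, 38]);


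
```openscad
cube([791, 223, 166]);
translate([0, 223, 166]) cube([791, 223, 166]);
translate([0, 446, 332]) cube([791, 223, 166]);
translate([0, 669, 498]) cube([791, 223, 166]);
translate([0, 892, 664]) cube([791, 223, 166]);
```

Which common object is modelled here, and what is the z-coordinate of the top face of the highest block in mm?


A staircase. The total rise is 830 mm.

5 identical blocks, each offset up and back from the previous — a staircase. Each step is 166 mm tall and there are 5 of them, so the total rise is 5 × 166 = 830 mm.


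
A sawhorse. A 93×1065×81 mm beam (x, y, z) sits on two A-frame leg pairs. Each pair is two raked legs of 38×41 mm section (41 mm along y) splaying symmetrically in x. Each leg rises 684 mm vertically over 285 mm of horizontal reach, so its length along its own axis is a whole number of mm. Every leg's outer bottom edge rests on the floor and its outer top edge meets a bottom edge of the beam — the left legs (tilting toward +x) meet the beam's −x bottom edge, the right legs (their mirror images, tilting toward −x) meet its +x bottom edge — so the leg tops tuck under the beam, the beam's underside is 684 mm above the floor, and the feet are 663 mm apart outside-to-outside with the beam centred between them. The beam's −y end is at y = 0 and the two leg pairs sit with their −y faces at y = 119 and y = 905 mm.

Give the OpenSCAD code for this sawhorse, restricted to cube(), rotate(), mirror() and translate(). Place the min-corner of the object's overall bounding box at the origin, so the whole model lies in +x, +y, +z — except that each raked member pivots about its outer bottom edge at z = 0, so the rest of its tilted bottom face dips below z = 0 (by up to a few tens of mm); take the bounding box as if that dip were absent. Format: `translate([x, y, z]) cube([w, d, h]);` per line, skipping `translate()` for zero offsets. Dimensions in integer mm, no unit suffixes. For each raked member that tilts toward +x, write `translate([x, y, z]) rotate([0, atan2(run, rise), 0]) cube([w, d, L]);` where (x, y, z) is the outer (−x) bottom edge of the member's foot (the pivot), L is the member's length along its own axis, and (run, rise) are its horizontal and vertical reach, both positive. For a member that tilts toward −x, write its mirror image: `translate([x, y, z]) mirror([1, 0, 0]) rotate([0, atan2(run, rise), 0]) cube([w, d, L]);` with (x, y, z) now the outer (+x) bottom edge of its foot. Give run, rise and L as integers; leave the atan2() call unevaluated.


translate([285, 0, 684]) cube([93, 1065, 81]);
translate([0, 119, 0]) rotate([0, atan2(285, 684), 0]) cube([38, 41, 741]);
translate([663, 119, 0]) mirror([1, 0, 0]) rotate([0, atan2(285, 684), 0]) cube([38, 41, 741]);
translate([0, 905, 0]) rotate([0, atan2(285, 684), 0]) cube([38, 41, 741]);
translate([663, 905, 0]) mirror([1, 0, 0]) rotate([0, atan2(285, 684), 0]) cube([38, 41, 741]);


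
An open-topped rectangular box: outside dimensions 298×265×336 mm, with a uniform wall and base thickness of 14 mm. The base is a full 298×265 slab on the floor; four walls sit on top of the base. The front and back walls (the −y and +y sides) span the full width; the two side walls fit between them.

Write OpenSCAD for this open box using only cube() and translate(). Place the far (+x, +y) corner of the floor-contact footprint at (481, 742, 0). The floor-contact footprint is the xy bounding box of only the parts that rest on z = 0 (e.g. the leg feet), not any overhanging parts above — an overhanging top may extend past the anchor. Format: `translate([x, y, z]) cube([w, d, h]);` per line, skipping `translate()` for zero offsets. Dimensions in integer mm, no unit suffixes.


translate([183, 477, 0]) cube([298, 265, 14]);
translate([183, 477, 14]) cube([298, 14, 322]);
translate([183, 728, 14]) cube([298, 14, 322]);
translate([183, 491, 14]) cube([14, 237, 322]);
translate([467, 491, 14]) cube([14, 237, 322]);


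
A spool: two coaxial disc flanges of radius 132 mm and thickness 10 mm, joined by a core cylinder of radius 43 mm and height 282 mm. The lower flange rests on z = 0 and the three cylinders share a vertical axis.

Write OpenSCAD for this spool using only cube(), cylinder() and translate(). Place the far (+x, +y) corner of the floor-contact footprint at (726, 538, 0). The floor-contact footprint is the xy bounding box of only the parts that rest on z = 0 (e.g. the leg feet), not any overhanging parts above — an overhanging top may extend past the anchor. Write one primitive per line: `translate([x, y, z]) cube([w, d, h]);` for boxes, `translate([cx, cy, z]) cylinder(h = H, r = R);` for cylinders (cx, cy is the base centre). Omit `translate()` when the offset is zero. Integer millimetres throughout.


translate([594, 406, 0]) cylinder(h = 10, r = 132);
translate([594, 406, 10]) cylinder(h = 282, r = 43);
translate([594, 406, 292]) cylinder(h = 10, r = 132);


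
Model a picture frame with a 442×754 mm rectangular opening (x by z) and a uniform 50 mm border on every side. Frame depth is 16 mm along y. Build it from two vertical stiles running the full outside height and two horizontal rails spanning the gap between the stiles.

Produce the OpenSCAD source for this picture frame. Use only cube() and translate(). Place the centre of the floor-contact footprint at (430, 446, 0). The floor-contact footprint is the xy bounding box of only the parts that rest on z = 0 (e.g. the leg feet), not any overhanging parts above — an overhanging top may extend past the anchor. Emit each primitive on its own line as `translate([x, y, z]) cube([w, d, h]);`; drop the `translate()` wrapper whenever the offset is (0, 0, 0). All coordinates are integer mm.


translate([159, 438, 0]) cube([50, 16, 854]);
translate([651, 438, 0]) cube([50, 16, 854]);
translate([209, 438, 0]) cube([442, 16, 50]);
translate([209, 438, 804]) cube([442, 16, 50]);


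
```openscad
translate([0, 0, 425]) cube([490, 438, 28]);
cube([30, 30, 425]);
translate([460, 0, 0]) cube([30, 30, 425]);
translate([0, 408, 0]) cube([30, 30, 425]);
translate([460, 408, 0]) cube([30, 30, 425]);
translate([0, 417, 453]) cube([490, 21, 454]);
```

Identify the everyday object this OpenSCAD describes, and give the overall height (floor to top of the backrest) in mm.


A chair. The overall height is 907 mm.

A slab on four corner posts with a tall panel at the back — a chair. The seat slab sits at z = 425 with thickness 28, and the 454 mm backrest starts at the seat top, so the overall height is 425 + 28 + 454 = 907 mm.


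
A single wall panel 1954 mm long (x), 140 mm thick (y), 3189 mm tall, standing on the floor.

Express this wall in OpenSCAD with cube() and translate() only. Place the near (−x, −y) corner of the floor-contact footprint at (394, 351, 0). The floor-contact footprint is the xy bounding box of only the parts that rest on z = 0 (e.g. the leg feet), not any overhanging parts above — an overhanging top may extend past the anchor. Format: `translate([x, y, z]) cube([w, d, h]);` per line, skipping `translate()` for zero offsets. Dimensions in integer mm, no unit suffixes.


translate([394, 351, 0]) cube([1954, 140, 3189]);


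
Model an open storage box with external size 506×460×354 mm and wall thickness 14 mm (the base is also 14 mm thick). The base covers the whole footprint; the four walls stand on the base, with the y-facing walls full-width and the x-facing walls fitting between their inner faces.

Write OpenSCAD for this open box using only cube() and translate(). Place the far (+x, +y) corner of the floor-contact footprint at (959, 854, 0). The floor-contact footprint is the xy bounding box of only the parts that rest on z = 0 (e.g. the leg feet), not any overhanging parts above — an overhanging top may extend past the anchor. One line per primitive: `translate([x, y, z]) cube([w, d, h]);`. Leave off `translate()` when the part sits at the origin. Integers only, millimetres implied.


translate([453, 394, 0]) cube([506, 460, 14]);
translate([453, 394, 14]) cube([506, 14, 340]);
translate([453, 840, 14]) cube([506, 14, 340]);
translate([453, 408, 14]) cube([14, 432, 340]);
translate([945, 408, 14]) cube([14, 432, 340]);


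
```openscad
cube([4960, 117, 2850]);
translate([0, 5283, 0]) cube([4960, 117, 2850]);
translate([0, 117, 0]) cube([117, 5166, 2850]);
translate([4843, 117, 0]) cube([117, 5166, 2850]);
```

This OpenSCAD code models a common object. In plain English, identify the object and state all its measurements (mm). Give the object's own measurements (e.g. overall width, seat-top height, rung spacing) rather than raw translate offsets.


The wall frame of a small rectangular building: four walls, each 2850 mm tall and 117 mm thick, enclosing a footprint 4960 mm (x) by 5400 mm (y) outside-to-outside, with no floor or roof. The front and back walls (the −y and +y sides) span the full width; the two side walls fit between them.


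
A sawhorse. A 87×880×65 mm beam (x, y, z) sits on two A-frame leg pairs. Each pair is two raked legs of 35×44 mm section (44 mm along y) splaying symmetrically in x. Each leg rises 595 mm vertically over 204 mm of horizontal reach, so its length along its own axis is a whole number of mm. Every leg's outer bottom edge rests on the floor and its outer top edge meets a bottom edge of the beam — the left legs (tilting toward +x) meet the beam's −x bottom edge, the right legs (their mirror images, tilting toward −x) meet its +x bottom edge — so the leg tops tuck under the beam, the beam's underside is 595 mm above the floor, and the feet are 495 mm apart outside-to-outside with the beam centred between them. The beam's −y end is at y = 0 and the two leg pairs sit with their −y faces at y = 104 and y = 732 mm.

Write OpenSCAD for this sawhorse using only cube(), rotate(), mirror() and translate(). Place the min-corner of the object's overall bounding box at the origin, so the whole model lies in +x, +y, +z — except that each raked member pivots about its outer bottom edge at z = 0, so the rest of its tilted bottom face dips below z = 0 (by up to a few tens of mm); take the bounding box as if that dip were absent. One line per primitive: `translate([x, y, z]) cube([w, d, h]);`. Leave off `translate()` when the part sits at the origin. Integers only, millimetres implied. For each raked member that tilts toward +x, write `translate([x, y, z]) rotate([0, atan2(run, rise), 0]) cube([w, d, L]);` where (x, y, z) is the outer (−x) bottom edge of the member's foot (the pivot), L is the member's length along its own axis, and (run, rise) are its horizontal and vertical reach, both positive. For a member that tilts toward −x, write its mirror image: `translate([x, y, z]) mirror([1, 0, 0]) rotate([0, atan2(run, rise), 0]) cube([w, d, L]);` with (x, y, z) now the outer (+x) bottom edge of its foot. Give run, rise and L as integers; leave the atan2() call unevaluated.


translate([204, 0, 595]) cube([87, 880, 65]);
translate([0, 104, 0]) rotate([0, atan2(204, 595), 0]) cube([35, 44, 629]);
translate([495, 104, 0]) mirror([1, 0, 0]) rotate([0, atan2(204, 595), 0]) cube([35, 44, 629]);
translate([0, 732, 0]) rotate([0, atan2(204, 595), 0]) cube([35, 44, 629]);
translate([495, 732, 0]) mirror([1, 0, 0]) rotate([0, atan2(204, 595), 0]) cube([35, 44, 629]);


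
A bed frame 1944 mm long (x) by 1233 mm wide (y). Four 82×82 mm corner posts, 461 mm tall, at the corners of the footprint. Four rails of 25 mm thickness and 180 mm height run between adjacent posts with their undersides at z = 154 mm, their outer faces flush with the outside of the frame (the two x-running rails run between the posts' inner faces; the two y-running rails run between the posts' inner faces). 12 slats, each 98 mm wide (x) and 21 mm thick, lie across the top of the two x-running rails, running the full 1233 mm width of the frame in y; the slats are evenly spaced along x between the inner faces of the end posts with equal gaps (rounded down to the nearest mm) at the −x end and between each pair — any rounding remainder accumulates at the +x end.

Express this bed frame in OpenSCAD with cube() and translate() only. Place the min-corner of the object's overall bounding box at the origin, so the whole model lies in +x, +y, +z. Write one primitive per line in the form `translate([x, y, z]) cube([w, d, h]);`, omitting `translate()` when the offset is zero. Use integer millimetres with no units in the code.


cube([82, 82, 461]);
translate([0, 1151, 0]) cube([82, 82, 461]);
translate([1862, 0, 0]) cube([82, 82, 461]);
translate([1862, 1151, 0]) cube([82, 82, 461]);
translate([82, 0, 154]) cube([1780, 25, 180]);
translate([82, 1208, 154]) cube([1780, 25, 180]);
translate([0, 82, 154]) cube([25, 1069, 180]);
translate([1919, 82, 154]) cube([25, 1069, 180]);
translate([128, 0, 334]) cube([98, 1233, 21]);
translate([272, 0, 334]) cube([98, 1233, 21]);
translate([416, 0, 334]) cube([98, 1233, 21]);
translate([560, 0, 334]) cube([98, 1233, 21]);
translate([704, 0, 334]) cube([98, 1233, 21]);
translate([848, 0, 334]) cube([98, 1233, 21]);
translate([992, 0, 334]) cube([98, 1233, 21]);
translate([1136, 0, 334]) cube([98, 1233, 21]);
translate([1280, 0, 334]) cube([98, 1233, 21]);
translate([1424, 0, 334]) cube([98, 1233, 21]);
translate([1568, 0, 334]) cube([98, 1233, 21]);
translate([1712, 0, 334]) cube([98, 1233, 21]);


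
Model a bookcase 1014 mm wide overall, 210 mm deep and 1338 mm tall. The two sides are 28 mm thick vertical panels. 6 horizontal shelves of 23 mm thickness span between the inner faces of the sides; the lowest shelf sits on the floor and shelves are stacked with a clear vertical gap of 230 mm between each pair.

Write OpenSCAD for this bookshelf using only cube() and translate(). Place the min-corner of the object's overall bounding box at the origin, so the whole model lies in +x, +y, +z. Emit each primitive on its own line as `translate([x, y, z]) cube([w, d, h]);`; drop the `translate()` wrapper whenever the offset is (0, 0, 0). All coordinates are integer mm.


cube([28, 210, 1338]);
translate([986, 0, 0]) cube([28, 210, 1338]);
translate([28, 0, 0]) cube([958, 210, 23]);
translate([28, 0, 253]) cube([958, 210, 23]);
translate([28, 0, 506]) cube([958, 210, 23]);
translate([28, 0, 759]) cube([958, 210, 23]);
translate([28, 0, 1012]) cube([958, 210, 23]);
translate([28, 0, 1265]) cube([958, 210, 23]);


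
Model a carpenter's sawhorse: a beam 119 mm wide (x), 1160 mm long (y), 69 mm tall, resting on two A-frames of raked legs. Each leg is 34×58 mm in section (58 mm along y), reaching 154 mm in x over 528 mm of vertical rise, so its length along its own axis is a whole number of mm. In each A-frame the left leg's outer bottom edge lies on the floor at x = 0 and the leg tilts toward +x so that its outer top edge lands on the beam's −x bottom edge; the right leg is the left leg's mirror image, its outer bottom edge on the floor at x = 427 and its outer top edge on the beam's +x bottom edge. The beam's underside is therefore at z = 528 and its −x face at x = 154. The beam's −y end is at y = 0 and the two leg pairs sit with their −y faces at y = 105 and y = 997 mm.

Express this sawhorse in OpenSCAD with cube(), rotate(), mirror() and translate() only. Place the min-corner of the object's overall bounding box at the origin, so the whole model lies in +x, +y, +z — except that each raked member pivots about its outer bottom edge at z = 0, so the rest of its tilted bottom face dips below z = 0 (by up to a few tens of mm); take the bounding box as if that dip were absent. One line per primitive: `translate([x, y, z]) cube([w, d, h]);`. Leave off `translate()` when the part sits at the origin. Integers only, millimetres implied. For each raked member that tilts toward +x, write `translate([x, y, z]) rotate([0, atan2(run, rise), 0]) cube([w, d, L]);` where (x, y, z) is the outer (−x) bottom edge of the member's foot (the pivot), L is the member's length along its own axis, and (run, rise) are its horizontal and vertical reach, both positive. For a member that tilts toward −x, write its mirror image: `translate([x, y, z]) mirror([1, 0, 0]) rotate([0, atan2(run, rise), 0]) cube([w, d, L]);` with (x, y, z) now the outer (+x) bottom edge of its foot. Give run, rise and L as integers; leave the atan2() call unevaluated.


translate([154, 0, 528]) cube([119, 1160, 69]);
translate([0, 105, 0]) rotate([0, atan2(154, 528), 0]) cube([34, 58, 550]);
translate([427, 105, 0]) mirror([1, 0, 0]) rotate([0, atan2(154, 528), 0]) cube([34, 58, 550]);
translate([0, 997, 0]) rotate([0, atan2(154, 528), 0]) cube([34, 58, 550]);
translate([427, 997, 0]) mirror([1, 0, 0]) rotate([0, atan2(154, 528), 0]) cube([34, 58, 550]);


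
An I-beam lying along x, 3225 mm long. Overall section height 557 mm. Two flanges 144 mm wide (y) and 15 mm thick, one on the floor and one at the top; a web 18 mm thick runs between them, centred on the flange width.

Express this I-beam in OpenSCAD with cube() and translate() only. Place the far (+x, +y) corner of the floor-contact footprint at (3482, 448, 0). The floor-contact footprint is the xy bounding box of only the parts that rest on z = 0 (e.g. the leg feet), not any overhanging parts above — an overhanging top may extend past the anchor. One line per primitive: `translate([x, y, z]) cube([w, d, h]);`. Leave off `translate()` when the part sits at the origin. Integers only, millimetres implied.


translate([257, 304, 0]) cube([3225, 144, 15]);
translate([257, 367, 15]) cube([3225, 18, 527]);
translate([257, 304, 542]) cube([3225, 144, 15]);


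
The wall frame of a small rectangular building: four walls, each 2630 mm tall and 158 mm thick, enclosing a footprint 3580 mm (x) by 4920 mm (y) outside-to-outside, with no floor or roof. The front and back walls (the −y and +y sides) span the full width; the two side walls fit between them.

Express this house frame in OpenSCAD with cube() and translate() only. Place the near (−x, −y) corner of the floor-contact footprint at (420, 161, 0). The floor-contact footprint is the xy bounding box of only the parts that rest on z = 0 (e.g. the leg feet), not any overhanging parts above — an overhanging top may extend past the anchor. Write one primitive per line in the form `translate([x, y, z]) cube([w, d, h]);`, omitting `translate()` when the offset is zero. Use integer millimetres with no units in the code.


translate([420, 161, 0]) cube([3580, 158, 2630]);
translate([420, 4923, 0]) cube([3580, 158, 2630]);
translate([420, 319, 0]) cube([158, 4604, 2630]);
translate([3842, 319, 0]) cube([158, 4604, 2630]);


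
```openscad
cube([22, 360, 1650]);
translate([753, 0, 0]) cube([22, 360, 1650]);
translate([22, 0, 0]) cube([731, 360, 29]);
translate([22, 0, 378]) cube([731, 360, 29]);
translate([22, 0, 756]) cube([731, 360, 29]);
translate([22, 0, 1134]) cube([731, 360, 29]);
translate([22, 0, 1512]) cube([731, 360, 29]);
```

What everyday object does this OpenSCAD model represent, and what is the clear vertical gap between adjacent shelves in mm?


A bookshelf. The clear shelf gap is 349 mm.

Two tall side panels with 5 horizontal boards between them — a bookshelf. The first two shelf undersides are at z = 0 and z = 378; with shelf thickness 29, the clear gap is 378 − 0 − 29 = 349 mm.


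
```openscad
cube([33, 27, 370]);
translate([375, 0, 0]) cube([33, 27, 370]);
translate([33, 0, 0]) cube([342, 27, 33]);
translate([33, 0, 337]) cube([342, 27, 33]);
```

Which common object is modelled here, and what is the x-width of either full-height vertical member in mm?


A picture frame. The border width is 33 mm.

Four thin pieces enclosing a rectangular opening — a picture frame. The two full-height stiles are 370 mm tall; the top rail sits at z = 337 and is 33 mm tall, so the border above the opening is 370 − 337 = 33 mm, matching the stile x-width.


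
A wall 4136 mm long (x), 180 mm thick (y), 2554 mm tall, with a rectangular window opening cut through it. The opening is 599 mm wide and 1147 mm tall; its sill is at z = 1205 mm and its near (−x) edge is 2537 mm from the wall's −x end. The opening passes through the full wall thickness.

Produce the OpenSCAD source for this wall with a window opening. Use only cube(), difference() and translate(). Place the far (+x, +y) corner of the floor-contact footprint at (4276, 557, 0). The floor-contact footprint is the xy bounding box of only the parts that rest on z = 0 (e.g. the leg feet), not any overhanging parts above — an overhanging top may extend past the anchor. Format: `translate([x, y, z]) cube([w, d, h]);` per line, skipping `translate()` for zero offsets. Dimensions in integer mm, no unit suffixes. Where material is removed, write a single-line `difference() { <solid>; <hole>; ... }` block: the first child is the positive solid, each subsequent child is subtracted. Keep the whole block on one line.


difference() { translate([140, 377, 0]) cube([4136, 180, 2554]); translate([2677, 377, 1205]) cube([599, 180, 1147]); }


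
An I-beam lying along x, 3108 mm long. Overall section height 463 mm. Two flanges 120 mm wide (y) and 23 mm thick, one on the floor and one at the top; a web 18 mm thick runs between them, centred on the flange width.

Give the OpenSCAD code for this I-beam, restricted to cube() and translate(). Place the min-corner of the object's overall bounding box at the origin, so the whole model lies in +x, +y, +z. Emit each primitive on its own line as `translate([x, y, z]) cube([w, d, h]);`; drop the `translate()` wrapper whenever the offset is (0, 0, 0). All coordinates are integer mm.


cube([3108, 120, 23]);
translate([0, 51, 23]) cube([3108, 18, 417]);
translate([0, 0, 440]) cube([3108, 120, 23]);


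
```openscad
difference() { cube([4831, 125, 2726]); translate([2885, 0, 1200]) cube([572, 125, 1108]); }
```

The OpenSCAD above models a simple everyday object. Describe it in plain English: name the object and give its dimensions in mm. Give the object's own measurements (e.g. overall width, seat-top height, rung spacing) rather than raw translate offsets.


A wall 4831 mm long (x), 125 mm thick (y), 2726 mm tall, with a rectangular window opening cut through it. The opening is 572 mm wide and 1108 mm tall; its sill is at z = 1200 mm and its near (−x) edge is 2885 mm from the wall's −x end. The opening passes through the full wall thickness.


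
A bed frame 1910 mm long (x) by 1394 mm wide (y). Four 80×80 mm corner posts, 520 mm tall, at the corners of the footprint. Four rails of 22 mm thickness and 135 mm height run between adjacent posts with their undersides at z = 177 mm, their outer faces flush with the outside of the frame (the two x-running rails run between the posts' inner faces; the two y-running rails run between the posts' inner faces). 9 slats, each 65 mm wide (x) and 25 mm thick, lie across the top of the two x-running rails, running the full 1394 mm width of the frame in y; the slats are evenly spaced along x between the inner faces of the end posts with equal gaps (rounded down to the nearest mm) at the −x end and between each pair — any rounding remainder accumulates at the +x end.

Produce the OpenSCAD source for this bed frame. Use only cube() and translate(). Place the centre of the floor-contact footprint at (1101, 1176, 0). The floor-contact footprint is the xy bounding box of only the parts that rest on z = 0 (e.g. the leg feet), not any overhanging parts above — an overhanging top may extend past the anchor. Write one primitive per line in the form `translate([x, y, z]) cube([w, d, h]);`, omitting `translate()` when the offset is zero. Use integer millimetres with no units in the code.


// slat z = rail_z + rail_h = 177 + 135 = 312
// slat gap = ⌊(1750 − 9·65) / 10⌋ = 116
translate([146, 479, 0]) cube([80, 80, 520]);
translate([146, 1793, 0]) cube([80, 80, 520]);
translate([1976, 479, 0]) cube([80, 80, 520]);
translate([1976, 1793, 0]) cube([80, 80, 520]);
translate([226, 479, 177]) cube([1750, 22, 135]);
translate([226, 1851, 177]) cube([1750, 22, 135]);
translate([146, 559, 177]) cube([22, 1234, 135]);
translate([2034, 559, 177]) cube([22, 1234, 135]);
translate([342, 479, 312]) cube([65, 1394, 25]);
translate([523, 479, 312]) cube([65, 1394, 25]);
translate([704, 479, 312]) cube([65, 1394, 25]);
translate([885, 479, 312]) cube([65, 1394, 25]);
translate([1066, 479, 312]) cube([65, 1394, 25]);
translate([1247, 479, 312]) cube([65, 1394, 25]);
translate([1428, 479, 312]) cube([65, 1394, 25]);
translate([1609, 479, 312]) cube([65, 1394, 25]);
translate([1790, 479, 312]) cube([65, 1394, 25]);


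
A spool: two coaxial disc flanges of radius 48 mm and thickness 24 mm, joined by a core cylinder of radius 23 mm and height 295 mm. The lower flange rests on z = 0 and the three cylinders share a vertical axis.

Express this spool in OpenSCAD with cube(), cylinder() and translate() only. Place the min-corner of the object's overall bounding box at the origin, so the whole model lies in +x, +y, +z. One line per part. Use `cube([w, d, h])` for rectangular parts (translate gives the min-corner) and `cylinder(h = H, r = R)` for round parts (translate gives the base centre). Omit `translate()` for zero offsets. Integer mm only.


translate([48, 48, 0]) cylinder(h = 24, r = 48);
translate([48, 48, 24]) cylinder(h = 295, r = 23);
translate([48, 48, 319]) cylinder(h = 24, r = 48);


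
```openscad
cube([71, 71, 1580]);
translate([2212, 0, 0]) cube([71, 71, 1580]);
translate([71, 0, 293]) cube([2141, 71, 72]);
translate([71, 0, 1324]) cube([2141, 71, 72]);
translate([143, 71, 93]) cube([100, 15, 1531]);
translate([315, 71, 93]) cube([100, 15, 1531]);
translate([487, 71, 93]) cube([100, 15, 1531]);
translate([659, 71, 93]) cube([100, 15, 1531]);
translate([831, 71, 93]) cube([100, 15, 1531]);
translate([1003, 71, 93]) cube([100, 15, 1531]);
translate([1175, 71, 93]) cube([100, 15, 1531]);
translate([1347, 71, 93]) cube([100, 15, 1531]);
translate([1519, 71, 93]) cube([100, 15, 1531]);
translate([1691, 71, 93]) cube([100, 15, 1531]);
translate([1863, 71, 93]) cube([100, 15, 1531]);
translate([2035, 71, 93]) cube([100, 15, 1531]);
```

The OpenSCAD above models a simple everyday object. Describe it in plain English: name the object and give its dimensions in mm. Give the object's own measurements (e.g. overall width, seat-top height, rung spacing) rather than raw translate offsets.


A fence section. Two 71×71 mm posts, 1580 mm tall, stand on the floor with a clear span of 2141 mm between their inner faces. Two horizontal rails of 71×72 mm section span the gap between the posts with their undersides at z = 293 mm and z = 1324 mm, flush with the posts' −y face. 12 pickets, each 100 mm wide, 15 mm thick and 1531 mm tall, are fixed to the +y face of the rails with their bottoms at z = 93 mm, spaced across the span with a 72 mm gap after the −x post and between neighbouring pickets, with 77 mm left before the +x post.


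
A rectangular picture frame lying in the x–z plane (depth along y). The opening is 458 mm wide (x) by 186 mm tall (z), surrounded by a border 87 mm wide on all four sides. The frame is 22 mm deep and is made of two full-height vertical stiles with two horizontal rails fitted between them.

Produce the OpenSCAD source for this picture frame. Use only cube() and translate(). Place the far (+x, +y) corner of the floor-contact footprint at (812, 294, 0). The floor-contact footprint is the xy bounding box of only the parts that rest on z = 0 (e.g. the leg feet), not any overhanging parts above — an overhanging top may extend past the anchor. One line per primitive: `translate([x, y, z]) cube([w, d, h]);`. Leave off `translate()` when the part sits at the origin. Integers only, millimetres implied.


translate([180, 272, 0]) cube([87, 22, 360]);
translate([725, 272, 0]) cube([87, 22, 360]);
translate([267, 272, 0]) cube([458, 22, 87]);
translate([267, 272, 273]) cube([458, 22, 87]);


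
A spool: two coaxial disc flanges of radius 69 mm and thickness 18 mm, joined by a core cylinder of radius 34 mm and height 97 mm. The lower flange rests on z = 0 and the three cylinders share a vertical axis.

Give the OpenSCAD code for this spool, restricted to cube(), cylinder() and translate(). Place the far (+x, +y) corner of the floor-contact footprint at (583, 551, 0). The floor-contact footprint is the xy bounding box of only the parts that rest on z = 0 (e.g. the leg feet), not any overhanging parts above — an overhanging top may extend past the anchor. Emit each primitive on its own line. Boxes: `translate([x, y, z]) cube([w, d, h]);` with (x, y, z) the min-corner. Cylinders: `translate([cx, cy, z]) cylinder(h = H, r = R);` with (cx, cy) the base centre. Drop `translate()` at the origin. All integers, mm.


translate([514, 482, 0]) cylinder(h = 18, r = 69);
translate([514, 482, 18]) cylinder(h = 97, r = 34);
translate([514, 482, 115]) cylinder(h = 18, r = 69);


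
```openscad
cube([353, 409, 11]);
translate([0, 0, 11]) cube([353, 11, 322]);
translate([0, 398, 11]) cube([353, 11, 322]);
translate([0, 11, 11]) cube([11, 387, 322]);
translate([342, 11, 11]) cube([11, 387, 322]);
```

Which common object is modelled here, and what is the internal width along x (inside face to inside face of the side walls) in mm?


An open box. The internal width is 331 mm.

A 353×409 base slab with four walls standing on it — an open box. The base is 353 mm wide and the walls are 11 mm thick, so the internal width is 353 − 2 × 11 = 331 mm.


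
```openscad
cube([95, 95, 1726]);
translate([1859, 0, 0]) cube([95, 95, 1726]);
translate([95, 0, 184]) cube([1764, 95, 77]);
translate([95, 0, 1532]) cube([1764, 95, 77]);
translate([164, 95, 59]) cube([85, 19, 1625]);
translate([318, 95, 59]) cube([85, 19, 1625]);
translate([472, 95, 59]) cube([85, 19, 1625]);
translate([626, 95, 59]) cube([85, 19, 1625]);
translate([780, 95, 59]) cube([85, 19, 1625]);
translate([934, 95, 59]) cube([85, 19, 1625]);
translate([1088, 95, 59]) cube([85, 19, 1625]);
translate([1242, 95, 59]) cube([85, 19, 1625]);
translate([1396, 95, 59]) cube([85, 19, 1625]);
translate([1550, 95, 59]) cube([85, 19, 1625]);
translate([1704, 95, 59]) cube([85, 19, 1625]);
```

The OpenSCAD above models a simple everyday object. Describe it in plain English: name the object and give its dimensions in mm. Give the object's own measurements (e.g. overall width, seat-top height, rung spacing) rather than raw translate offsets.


A fence section. Two 95×95 mm posts, 1726 mm tall, stand on the floor with a clear span of 1764 mm between their inner faces. Two horizontal rails of 95×77 mm section span the gap between the posts with their undersides at z = 184 mm and z = 1532 mm, flush with the posts' −y face. 11 pickets, each 85 mm wide, 19 mm thick and 1625 mm tall, are fixed to the +y face of the rails with their bottoms at z = 59 mm, spaced across the span with a 69 mm gap after the −x post and between neighbouring pickets, with 70 mm left before the +x post.


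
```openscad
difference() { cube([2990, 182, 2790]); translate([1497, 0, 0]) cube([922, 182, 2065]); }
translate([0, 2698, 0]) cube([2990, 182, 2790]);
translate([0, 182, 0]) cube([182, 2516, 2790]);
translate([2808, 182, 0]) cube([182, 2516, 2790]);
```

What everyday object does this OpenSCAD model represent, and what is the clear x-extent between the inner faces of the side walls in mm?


A single room. The interior width is 2626 mm.

Four walls enclosing a rectangle with a door in the front wall — a room. Outside width 2990 minus two 182 mm walls gives 2626 mm.


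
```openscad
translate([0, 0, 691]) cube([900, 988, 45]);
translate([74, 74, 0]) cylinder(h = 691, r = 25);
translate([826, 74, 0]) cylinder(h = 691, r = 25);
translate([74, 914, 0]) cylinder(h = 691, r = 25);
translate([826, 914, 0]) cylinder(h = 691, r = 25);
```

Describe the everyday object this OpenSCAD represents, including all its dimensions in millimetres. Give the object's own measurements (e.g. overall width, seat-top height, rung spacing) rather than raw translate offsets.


A table: top 900 mm (x) × 988 mm (y), 45 mm thick, upper face at z = 736 mm, on four round legs of 50 mm diameter, each leg's bounding box inset 49 mm from the nearest pair of top edges from z = 0 to the bottom of the top.


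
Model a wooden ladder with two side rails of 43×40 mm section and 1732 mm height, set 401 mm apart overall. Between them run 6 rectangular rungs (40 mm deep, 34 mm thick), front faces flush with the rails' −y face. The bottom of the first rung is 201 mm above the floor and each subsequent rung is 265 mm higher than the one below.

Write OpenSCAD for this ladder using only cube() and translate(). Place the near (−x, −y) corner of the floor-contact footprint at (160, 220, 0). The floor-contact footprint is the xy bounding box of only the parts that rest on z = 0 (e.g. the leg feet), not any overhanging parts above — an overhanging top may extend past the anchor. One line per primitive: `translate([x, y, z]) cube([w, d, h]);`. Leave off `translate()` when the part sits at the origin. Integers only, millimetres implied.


translate([160, 220, 0]) cube([43, 40, 1732]);
translate([518, 220, 0]) cube([43, 40, 1732]);
translate([203, 220, 201]) cube([315, 40, 34]);
translate([203, 220, 466]) cube([315, 40, 34]);
translate([203, 220, 731]) cube([315, 40, 34]);
translate([203, 220, 996]) cube([315, 40, 34]);
translate([203, 220, 1261]) cube([315, 40, 34]);
translate([203, 220, 1526]) cube([315, 40, 34]);


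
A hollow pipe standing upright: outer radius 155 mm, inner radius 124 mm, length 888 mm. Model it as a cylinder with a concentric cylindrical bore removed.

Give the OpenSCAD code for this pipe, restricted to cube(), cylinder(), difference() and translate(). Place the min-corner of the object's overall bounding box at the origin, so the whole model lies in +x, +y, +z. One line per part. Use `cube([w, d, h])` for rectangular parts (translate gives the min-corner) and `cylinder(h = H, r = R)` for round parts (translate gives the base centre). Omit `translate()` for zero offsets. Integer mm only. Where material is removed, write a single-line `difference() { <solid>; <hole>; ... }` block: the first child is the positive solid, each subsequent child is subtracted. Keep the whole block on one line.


difference() { translate([155, 155, 0]) cylinder(h = 888, r = 155); translate([155, 155, 0]) cylinder(h = 888, r = 124); }


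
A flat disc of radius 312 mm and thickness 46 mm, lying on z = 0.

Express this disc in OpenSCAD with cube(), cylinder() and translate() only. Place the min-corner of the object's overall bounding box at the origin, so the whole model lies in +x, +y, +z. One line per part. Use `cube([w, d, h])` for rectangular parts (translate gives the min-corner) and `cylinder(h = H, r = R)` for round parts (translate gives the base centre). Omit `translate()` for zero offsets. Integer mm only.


translate([312, 312, 0]) cylinder(h = 46, r = 312);


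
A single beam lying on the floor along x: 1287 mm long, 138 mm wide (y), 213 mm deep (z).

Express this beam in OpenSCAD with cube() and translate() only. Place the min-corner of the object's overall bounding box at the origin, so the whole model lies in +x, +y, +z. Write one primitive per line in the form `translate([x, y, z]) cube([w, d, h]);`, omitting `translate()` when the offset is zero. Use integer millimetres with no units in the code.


cube([1287, 138, 213]);


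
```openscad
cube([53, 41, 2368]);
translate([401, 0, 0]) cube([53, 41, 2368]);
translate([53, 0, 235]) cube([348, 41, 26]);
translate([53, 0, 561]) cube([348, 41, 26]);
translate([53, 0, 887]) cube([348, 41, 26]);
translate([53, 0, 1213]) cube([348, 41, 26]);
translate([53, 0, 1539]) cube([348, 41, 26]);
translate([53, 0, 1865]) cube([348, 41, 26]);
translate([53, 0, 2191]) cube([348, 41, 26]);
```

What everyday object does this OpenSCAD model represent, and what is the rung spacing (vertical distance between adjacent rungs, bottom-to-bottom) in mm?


A ladder. The rung spacing is 326 mm.

Two tall 53×41 posts with 7 short bars between them — a ladder. Adjacent rungs sit at z = 235 and z = 561, so the spacing is 561 − 235 = 326 mm.


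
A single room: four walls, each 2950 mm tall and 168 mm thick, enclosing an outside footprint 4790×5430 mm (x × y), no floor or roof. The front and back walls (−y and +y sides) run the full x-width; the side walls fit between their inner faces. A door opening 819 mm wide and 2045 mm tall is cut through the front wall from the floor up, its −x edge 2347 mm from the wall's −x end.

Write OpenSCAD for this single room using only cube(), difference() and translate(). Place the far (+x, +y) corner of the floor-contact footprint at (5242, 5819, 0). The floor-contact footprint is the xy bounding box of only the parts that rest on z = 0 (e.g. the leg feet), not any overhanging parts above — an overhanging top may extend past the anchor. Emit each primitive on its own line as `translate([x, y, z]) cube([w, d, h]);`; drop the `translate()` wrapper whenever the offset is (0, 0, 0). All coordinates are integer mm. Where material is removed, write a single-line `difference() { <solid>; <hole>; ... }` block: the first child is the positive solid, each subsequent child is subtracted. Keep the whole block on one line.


difference() { translate([452, 389, 0]) cube([4790, 168, 2950]); translate([2799, 389, 0]) cube([819, 168, 2045]); }
translate([452, 5651, 0]) cube([4790, 168, 2950]);
translate([452, 557, 0]) cube([168, 5094, 2950]);
translate([5074, 557, 0]) cube([168, 5094, 2950]);


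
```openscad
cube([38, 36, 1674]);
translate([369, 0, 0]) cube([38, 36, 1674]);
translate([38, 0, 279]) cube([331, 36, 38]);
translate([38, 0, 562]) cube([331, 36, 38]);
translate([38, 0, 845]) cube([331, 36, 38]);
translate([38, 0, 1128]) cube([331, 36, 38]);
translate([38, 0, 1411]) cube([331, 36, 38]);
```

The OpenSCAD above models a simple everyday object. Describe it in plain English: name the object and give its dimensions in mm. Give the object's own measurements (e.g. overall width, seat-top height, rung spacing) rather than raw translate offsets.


A straight ladder. Two 38×36 mm vertical rails, 1674 mm tall, stand 407 mm apart (outside-to-outside) with their front faces coplanar on the −y side. 5 rungs, each 36 mm deep and 38 mm tall, span between the inner faces of the rails, front faces flush with the rails. The lowest rung's underside is at z = 279 mm and rungs are spaced 283 mm apart (underside to underside).
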